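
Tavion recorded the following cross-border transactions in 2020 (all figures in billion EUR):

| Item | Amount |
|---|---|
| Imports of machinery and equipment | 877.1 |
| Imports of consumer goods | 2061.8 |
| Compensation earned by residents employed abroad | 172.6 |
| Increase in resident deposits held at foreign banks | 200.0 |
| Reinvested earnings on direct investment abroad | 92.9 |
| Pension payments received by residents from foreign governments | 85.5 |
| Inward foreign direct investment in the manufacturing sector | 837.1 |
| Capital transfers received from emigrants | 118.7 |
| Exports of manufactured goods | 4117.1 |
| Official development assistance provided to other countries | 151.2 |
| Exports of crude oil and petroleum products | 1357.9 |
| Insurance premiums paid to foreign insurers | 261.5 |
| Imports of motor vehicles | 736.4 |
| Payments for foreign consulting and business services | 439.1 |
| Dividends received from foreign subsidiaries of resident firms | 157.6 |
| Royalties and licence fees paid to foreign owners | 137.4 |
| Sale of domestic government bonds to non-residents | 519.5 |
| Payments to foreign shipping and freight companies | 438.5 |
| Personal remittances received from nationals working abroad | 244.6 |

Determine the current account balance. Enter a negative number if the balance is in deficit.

Goods: -736.4 - 2061.8 - 877.1 + 4117.1 + 1357.9 = 1799.7
Services: -439.1 - 261.5 - 438.5 - 137.4 = -1276.5
Primary income: 172.6 + 92.9 + 157.6 = 423.1
Secondary income: 85.5 - 151.2 + 244.6 = 178.9
Current account = 1799.7 + (-1276.5) + 423.1 + 178.9 = 1125.2
(Excluded from the current account — financial account: increase in resident deposits held at foreign banks 200.0, inward foreign direct investment in the manufacturing sector 837.1, sale of domestic government bonds to non-residents 519.5; capital account: capital transfers received from emigrants 118.7.)

1125.2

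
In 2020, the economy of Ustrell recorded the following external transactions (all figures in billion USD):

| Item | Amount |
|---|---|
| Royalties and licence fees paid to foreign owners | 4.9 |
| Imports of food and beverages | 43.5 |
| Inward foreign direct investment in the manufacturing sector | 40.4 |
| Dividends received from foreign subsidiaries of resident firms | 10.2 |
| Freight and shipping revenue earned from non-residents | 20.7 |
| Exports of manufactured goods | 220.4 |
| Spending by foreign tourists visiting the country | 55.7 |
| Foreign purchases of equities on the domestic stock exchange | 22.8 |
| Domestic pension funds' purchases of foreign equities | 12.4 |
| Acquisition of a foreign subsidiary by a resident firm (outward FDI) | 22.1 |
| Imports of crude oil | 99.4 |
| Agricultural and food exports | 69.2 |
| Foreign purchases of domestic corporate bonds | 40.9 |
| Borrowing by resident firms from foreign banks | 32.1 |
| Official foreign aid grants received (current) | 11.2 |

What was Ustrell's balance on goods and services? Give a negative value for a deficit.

Goods: 220.4 - 99.4 + 69.2 - 43.5 = 146.7
Services: -4.9 + 20.7 + 55.7 = 71.5
Trade balance = 146.7 + 71.5 = 218.2
(Excluded from the trade balance — financial account: inward foreign direct investment in the manufacturing sector 40.4, foreign purchases of equities on the domestic stock exchange 22.8, domestic pension funds' purchases of foreign equities 12.4, acquisition of a foreign subsidiary by a resident firm (outward FDI) 22.1, foreign purchases of domestic corporate bonds 40.9, borrowing by resident firms from foreign banks 32.1; primary income: dividends received from foreign subsidiaries of resident firms 10.2; secondary income: official foreign aid grants received (current) 11.2.)

218.2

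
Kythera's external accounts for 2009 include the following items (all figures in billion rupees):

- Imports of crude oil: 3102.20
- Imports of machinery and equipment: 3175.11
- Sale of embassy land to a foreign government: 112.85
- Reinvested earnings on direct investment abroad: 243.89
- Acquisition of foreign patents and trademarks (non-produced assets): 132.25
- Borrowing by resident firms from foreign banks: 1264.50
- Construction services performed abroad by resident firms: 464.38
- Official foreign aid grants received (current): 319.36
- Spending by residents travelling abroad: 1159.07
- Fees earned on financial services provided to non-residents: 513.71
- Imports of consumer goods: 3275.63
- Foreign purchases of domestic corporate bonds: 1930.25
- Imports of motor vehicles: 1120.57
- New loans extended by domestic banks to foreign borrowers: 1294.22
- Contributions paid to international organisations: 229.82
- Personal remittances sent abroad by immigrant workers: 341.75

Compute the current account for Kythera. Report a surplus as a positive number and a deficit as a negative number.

-10862.81

Goods: -3275.63 - 3175.11 - 3102.20 - 1120.57 = -10673.51
Services: -1159.07 + 513.71 + 464.38 = -180.98
Primary income: 243.89
Secondary income: -341.75 - 229.82 + 319.36 = -252.21
Current account = (-10673.51) + (-180.98) + 243.89 + (-252.21) = -10862.81
(Excluded from the current account — capital account: sale of embassy land to a foreign government 112.85, acquisition of foreign patents and trademarks (non-produced assets) 132.25; financial account: borrowing by resident firms from foreign banks 1264.50, foreign purchases of domestic corporate bonds 1930.25, new loans extended by domestic banks to foreign borrowers 1294.22.)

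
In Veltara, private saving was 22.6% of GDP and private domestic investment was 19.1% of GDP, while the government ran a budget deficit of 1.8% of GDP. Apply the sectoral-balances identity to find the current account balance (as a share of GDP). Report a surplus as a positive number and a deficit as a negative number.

1.7

By the sectoral-balances identity, CA = (S_private - I) + (T - G).
Private balance = 22.6 - 19.1 = 3.5
Government balance (T - G) = -1.8
CA = 3.5 + (-1.8) = 1.7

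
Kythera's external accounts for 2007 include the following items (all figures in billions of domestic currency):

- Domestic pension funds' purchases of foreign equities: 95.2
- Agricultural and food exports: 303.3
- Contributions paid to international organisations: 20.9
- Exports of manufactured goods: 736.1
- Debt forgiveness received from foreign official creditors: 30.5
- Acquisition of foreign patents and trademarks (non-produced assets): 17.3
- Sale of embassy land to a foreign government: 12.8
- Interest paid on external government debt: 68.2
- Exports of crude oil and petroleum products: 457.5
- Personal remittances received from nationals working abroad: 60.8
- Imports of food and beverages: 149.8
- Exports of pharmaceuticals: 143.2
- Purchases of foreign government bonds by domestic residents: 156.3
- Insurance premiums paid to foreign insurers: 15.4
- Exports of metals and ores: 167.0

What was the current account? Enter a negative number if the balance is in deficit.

1613.6

Goods: 167.0 - 149.8 + 457.5 + 736.1 + 303.3 + 143.2 = 1657.3
Services: -15.4
Primary income: -68.2
Secondary income: 60.8 - 20.9 = 39.9
Current account = 1657.3 + (-15.4) + (-68.2) + 39.9 = 1613.6
(Excluded from the current account — financial account: domestic pension funds' purchases of foreign equities 95.2, purchases of foreign government bonds by domestic residents 156.3; capital account: debt forgiveness received from foreign official creditors 30.5, acquisition of foreign patents and trademarks (non-produced assets) 17.3, sale of embassy land to a foreign government 12.8.)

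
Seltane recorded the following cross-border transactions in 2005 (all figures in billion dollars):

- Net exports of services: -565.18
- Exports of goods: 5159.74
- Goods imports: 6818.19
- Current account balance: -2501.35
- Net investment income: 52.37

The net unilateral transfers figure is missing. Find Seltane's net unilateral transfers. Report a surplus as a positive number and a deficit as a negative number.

-330.09

Current account = goods balance + services balance + net primary income + net secondary income
Sum of the known components = -2171.26
Net unilateral transfers = CA - (known components) = -2501.35 - (-2171.26) = -330.09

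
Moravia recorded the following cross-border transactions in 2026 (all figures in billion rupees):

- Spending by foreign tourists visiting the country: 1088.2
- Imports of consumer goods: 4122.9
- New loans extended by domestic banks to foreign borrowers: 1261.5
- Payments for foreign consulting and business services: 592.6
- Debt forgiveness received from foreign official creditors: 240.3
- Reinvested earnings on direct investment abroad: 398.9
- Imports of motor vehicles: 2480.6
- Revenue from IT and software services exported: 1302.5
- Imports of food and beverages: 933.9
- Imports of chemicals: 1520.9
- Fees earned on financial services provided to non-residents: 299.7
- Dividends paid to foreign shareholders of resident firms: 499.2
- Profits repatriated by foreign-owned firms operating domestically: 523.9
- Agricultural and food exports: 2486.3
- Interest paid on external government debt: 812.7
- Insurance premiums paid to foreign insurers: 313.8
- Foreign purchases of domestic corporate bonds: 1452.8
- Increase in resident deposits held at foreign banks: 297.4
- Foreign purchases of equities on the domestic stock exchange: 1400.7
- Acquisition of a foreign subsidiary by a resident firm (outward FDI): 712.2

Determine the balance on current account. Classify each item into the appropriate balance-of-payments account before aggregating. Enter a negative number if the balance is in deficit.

Goods: -933.9 - 4122.9 - 2480.6 - 1520.9 + 2486.3 = -6572.0
Services: 1302.5 + 1088.2 - 592.6 + 299.7 - 313.8 = 1784.0
Primary income: -812.7 - 523.9 + 398.9 - 499.2 = -1436.9
Current account = (-6572.0) + 1784.0 + (-1436.9) = -6224.9
(Excluded from the current account — financial account: new loans extended by domestic banks to foreign borrowers 1261.5, foreign purchases of domestic corporate bonds 1452.8, increase in resident deposits held at foreign banks 297.4, foreign purchases of equities on the domestic stock exchange 1400.7, acquisition of a foreign subsidiary by a resident firm (outward FDI) 712.2; capital account: debt forgiveness received from foreign official creditors 240.3.)

-6224.9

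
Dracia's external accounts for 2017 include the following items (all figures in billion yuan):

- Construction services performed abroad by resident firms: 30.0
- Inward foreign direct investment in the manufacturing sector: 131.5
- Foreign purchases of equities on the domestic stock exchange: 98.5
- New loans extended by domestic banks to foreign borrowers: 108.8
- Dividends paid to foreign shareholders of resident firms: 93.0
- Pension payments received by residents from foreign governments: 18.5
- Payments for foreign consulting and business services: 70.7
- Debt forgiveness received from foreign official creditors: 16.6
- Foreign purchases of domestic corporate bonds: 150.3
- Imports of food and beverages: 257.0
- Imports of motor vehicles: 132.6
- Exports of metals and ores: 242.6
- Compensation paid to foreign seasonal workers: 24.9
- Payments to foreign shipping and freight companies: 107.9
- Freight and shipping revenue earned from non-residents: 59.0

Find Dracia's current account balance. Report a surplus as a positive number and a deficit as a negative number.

Goods: -257.0 - 132.6 + 242.6 = -147.0
Services: 59.0 - 70.7 - 107.9 + 30.0 = -89.6
Primary income: -93.0 - 24.9 = -117.9
Secondary income: 18.5
Current account = (-147.0) + (-89.6) + (-117.9) + 18.5 = -336.0
(Excluded from the current account — financial account: inward foreign direct investment in the manufacturing sector 131.5, foreign purchases of equities on the domestic stock exchange 98.5, new loans extended by domestic banks to foreign borrowers 108.8, foreign purchases of domestic corporate bonds 150.3; capital account: debt forgiveness received from foreign official creditors 16.6.)

-336.0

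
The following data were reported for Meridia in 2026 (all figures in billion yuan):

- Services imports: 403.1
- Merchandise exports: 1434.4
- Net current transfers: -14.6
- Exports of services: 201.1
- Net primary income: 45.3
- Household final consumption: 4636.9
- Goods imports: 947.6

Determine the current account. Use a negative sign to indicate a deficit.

Goods balance = 1434.4 - 947.6 = 486.8
Services balance = 201.1 - 403.1 = -202.0
Trade balance (goods + services) = 486.8 + (-202.0) = 284.8
Net primary income = 45.3
Net secondary income = -14.6
Current account = 284.8 + 45.3 + (-14.6) = 315.5

315.5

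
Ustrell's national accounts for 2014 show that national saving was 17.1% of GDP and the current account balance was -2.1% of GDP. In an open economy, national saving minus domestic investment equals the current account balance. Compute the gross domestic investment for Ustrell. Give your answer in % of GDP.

19.2

S - I = CA (net lending to the rest of the world).
I = S - CA = 17.1 - (-2.1) = 19.2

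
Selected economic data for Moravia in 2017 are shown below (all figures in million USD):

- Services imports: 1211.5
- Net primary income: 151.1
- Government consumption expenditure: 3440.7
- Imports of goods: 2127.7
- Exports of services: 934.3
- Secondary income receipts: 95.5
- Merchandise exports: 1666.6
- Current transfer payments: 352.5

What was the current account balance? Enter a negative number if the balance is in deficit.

Goods balance = 1666.6 - 2127.7 = -461.1
Services balance = 934.3 - 1211.5 = -277.2
Trade balance (goods + services) = -461.1 + (-277.2) = -738.3
Net primary income = 151.1
Net secondary income = 95.5 - 352.5 = -257.0
Current account = -738.3 + 151.1 + (-257.0) = -844.2

-844.2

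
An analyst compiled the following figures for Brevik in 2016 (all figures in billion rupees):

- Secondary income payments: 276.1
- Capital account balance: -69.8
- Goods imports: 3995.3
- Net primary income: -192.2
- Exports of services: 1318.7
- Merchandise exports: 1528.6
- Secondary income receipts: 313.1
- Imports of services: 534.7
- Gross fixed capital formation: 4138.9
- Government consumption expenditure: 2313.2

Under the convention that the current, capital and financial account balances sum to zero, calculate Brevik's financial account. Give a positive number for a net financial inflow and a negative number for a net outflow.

1907.7

Goods balance = 1528.6 - 3995.3 = -2466.7
Services balance = 1318.7 - 534.7 = 784.0
Trade balance (goods + services) = -2466.7 + 784.0 = -1682.7
Net primary income = -192.2
Net secondary income = 313.1 - 276.1 = 37.0
Current account = -1682.7 + (-192.2) + 37.0 = -1837.9
Financial account = -(-1837.9 + (-69.8)) = 1907.7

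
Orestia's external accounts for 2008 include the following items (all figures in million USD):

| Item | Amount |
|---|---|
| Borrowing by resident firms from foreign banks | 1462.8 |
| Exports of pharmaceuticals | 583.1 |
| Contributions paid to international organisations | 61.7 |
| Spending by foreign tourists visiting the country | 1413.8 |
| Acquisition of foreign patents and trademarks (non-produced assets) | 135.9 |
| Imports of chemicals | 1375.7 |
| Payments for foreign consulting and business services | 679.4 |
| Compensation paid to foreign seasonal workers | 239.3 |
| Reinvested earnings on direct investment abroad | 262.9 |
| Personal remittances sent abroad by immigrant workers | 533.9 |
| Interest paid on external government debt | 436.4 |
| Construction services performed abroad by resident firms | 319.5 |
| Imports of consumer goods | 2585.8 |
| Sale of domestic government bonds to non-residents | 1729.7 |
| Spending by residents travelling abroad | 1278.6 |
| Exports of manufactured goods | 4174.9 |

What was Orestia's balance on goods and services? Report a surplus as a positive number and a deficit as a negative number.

Goods: 583.1 - 1375.7 + 4174.9 - 2585.8 = 796.5
Services: 319.5 + 1413.8 - 1278.6 - 679.4 = -224.7
Trade balance = 796.5 + (-224.7) = 571.8
(Excluded from the trade balance — financial account: borrowing by resident firms from foreign banks 1462.8, sale of domestic government bonds to non-residents 1729.7; secondary income: contributions paid to international organisations 61.7, personal remittances sent abroad by immigrant workers 533.9; capital account: acquisition of foreign patents and trademarks (non-produced assets) 135.9; primary income: compensation paid to foreign seasonal workers 239.3, reinvested earnings on direct investment abroad 262.9, interest paid on external government debt 436.4.)

571.8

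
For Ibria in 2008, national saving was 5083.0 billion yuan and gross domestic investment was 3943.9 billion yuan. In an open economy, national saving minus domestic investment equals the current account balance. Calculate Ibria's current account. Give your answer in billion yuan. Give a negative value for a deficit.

1139.1

S - I = CA (net lending to the rest of the world).
CA = S - I = 5083.0 - 3943.9 = 1139.1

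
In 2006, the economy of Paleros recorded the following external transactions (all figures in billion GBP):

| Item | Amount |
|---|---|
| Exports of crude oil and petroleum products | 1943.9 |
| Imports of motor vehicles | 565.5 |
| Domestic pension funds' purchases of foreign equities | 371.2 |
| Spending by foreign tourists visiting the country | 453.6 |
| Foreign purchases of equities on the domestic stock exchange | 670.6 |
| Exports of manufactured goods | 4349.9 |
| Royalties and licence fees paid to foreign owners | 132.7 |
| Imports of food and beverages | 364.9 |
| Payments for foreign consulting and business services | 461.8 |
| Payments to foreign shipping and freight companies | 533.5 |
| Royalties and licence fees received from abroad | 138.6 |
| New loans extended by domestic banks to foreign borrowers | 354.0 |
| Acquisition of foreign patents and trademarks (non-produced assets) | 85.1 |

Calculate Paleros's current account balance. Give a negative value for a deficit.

Goods: 1943.9 - 565.5 - 364.9 + 4349.9 = 5363.4
Services: -461.8 - 533.5 + 453.6 + 138.6 - 132.7 = -535.8
Current account = 5363.4 + (-535.8) = 4827.6
(Excluded from the current account — financial account: domestic pension funds' purchases of foreign equities 371.2, foreign purchases of equities on the domestic stock exchange 670.6, new loans extended by domestic banks to foreign borrowers 354.0; capital account: acquisition of foreign patents and trademarks (non-produced assets) 85.1.)

4827.6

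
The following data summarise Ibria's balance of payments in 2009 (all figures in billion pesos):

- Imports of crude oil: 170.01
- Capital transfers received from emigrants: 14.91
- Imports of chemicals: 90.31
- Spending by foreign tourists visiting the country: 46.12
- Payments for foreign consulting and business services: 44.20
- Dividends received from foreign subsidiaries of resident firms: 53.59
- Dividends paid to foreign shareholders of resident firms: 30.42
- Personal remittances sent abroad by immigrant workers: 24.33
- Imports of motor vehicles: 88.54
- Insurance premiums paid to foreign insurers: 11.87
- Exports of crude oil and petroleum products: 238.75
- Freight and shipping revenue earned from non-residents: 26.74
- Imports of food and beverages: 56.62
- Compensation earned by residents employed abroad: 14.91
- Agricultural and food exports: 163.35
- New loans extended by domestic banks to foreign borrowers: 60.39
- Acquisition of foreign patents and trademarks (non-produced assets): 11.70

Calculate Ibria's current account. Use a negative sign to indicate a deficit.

Goods: -170.01 + 238.75 - 90.31 + 163.35 - 56.62 - 88.54 = -3.38
Services: 46.12 - 44.20 - 11.87 + 26.74 = 16.79
Primary income: -30.42 + 53.59 + 14.91 = 38.08
Secondary income: -24.33
Current account = (-3.38) + 16.79 + 38.08 + (-24.33) = 27.16
(Excluded from the current account — capital account: capital transfers received from emigrants 14.91, acquisition of foreign patents and trademarks (non-produced assets) 11.70; financial account: new loans extended by domestic banks to foreign borrowers 60.39.)

27.16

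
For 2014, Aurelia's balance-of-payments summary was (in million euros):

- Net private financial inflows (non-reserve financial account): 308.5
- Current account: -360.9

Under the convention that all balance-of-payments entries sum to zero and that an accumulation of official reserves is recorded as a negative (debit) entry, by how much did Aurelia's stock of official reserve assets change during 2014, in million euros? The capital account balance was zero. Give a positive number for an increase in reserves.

-52.4

Official reserve transactions balance = -((-360.9) + 308.5) = 52.4
An accumulation of reserves is recorded as a debit (negative entry), so the change in the stock of reserves is the negative of that balance.
Change in official reserves = -(52.4) = -52.4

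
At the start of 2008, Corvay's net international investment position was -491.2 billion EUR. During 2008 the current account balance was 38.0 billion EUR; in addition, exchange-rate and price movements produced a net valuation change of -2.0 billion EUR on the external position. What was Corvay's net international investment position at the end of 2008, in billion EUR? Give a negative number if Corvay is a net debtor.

Change in NIIP = current account + net valuation change = 38.0 + (-2.0) = 36.0
End-of-year NIIP = -491.2 + 36.0 = -455.2

-455.2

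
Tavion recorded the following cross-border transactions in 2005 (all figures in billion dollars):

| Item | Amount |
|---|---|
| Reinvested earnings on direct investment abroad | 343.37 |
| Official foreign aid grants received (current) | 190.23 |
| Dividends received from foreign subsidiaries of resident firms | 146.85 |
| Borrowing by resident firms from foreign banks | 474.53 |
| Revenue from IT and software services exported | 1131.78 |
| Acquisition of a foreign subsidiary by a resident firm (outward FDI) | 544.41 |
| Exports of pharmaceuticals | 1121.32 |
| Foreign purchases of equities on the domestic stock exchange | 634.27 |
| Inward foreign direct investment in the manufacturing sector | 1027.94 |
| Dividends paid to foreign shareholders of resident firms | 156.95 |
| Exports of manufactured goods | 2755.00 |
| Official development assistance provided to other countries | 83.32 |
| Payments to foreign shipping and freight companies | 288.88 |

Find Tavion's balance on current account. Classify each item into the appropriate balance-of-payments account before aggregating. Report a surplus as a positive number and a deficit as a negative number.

Goods: 2755.00 + 1121.32 = 3876.32
Services: 1131.78 - 288.88 = 842.90
Primary income: 146.85 - 156.95 + 343.37 = 333.27
Secondary income: -83.32 + 190.23 = 106.91
Current account = 3876.32 + 842.90 + 333.27 + 106.91 = 5159.40
(Excluded from the current account — financial account: borrowing by resident firms from foreign banks 474.53, acquisition of a foreign subsidiary by a resident firm (outward FDI) 544.41, foreign purchases of equities on the domestic stock exchange 634.27, inward foreign direct investment in the manufacturing sector 1027.94.)

5159.40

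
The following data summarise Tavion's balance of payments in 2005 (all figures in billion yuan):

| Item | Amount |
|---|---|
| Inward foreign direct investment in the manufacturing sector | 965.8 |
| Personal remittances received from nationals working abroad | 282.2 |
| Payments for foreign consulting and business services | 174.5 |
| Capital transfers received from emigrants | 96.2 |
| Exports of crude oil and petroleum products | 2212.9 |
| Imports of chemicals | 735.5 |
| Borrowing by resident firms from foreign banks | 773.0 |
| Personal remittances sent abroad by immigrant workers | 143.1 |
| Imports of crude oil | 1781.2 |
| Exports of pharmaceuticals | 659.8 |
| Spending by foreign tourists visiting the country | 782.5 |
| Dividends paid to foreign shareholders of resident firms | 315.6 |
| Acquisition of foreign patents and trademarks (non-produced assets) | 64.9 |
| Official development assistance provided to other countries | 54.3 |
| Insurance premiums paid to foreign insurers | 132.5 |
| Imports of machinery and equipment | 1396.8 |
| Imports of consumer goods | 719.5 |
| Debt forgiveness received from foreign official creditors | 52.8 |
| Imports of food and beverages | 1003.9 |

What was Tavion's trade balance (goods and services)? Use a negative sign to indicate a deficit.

-2288.7

Goods: -1781.2 - 719.5 - 735.5 + 659.8 - 1396.8 - 1003.9 + 2212.9 = -2764.2
Services: -174.5 - 132.5 + 782.5 = 475.5
Trade balance = -2764.2 + 475.5 = -2288.7
(Excluded from the trade balance — financial account: inward foreign direct investment in the manufacturing sector 965.8, borrowing by resident firms from foreign banks 773.0; secondary income: personal remittances received from nationals working abroad 282.2, personal remittances sent abroad by immigrant workers 143.1, official development assistance provided to other countries 54.3; capital account: capital transfers received from emigrants 96.2, acquisition of foreign patents and trademarks (non-produced assets) 64.9, debt forgiveness received from foreign official creditors 52.8; primary income: dividends paid to foreign shareholders of resident firms 315.6.)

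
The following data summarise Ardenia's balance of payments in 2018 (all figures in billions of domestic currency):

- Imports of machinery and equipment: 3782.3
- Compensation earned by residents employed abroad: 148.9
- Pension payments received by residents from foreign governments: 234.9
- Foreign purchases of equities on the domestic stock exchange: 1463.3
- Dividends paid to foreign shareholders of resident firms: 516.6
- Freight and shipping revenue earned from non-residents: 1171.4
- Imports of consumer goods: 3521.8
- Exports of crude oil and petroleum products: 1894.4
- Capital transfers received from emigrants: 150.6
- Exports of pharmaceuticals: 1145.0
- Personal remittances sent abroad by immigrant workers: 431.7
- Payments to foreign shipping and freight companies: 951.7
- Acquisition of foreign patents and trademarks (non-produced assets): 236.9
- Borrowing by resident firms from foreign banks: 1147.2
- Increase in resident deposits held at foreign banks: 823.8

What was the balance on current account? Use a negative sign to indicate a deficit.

Goods: -3521.8 + 1145.0 + 1894.4 - 3782.3 = -4264.7
Services: 1171.4 - 951.7 = 219.7
Primary income: -516.6 + 148.9 = -367.7
Secondary income: -431.7 + 234.9 = -196.8
Current account = (-4264.7) + 219.7 + (-367.7) + (-196.8) = -4609.5
(Excluded from the current account — financial account: foreign purchases of equities on the domestic stock exchange 1463.3, borrowing by resident firms from foreign banks 1147.2, increase in resident deposits held at foreign banks 823.8; capital account: capital transfers received from emigrants 150.6, acquisition of foreign patents and trademarks (non-produced assets) 236.9.)

-4609.5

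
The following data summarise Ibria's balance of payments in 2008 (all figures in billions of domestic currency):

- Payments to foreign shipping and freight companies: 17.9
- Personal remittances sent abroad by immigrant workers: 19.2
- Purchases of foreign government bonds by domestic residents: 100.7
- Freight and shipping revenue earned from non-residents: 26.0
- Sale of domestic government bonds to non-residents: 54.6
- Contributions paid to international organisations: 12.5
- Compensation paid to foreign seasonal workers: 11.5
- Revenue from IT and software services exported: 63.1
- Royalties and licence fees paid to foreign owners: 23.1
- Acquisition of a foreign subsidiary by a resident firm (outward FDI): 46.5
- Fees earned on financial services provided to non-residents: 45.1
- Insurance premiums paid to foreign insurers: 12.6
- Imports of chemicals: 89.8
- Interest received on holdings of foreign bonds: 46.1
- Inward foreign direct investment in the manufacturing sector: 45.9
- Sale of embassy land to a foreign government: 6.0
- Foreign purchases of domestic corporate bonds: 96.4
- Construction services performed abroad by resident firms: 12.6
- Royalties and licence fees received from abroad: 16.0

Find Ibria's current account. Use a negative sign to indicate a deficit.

Goods: -89.8
Services: 16.0 - 17.9 + 45.1 + 12.6 - 12.6 - 23.1 + 63.1 + 26.0 = 109.2
Primary income: -11.5 + 46.1 = 34.6
Secondary income: -19.2 - 12.5 = -31.7
Current account = (-89.8) + 109.2 + 34.6 + (-31.7) = 22.3
(Excluded from the current account — financial account: purchases of foreign government bonds by domestic residents 100.7, sale of domestic government bonds to non-residents 54.6, acquisition of a foreign subsidiary by a resident firm (outward FDI) 46.5, inward foreign direct investment in the manufacturing sector 45.9, foreign purchases of domestic corporate bonds 96.4; capital account: sale of embassy land to a foreign government 6.0.)

22.3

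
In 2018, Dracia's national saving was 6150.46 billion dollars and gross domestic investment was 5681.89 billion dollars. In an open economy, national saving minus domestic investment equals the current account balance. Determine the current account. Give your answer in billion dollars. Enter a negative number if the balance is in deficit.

CA = S - I = 6150.46 - 5681.89 = 468.57

468.57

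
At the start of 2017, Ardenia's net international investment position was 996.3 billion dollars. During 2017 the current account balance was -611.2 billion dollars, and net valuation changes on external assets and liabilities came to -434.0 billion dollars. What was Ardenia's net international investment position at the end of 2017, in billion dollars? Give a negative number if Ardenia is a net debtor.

-48.9

Change in NIIP = current account + net valuation change = -611.2 + (-434.0) = -1045.2
End-of-year NIIP = 996.3 + (-1045.2) = -48.9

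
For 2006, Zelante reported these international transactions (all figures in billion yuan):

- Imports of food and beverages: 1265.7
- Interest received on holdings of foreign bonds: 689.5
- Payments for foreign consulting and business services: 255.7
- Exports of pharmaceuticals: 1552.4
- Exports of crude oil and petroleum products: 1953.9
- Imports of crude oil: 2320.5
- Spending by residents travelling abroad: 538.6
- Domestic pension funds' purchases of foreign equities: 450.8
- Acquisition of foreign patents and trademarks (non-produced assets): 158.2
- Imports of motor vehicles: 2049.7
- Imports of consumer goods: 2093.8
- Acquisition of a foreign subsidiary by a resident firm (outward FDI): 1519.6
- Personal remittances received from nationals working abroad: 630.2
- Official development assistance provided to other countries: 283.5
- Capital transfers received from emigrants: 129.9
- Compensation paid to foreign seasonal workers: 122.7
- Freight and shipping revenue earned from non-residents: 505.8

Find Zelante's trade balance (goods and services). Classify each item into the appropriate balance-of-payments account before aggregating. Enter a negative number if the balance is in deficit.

Goods: -1265.7 - 2093.8 - 2049.7 - 2320.5 + 1552.4 + 1953.9 = -4223.4
Services: 505.8 - 538.6 - 255.7 = -288.5
Trade balance = -4223.4 + (-288.5) = -4511.9
(Excluded from the trade balance — primary income: interest received on holdings of foreign bonds 689.5, compensation paid to foreign seasonal workers 122.7; financial account: domestic pension funds' purchases of foreign equities 450.8, acquisition of a foreign subsidiary by a resident firm (outward FDI) 1519.6; capital account: acquisition of foreign patents and trademarks (non-produced assets) 158.2, capital transfers received from emigrants 129.9; secondary income: personal remittances received from nationals working abroad 630.2, official development assistance provided to other countries 283.5.)

-4511.9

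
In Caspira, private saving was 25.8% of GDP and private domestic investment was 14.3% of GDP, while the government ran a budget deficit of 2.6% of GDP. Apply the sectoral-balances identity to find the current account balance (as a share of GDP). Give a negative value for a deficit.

By the sectoral-balances identity, CA = (S_private - I) + (T - G).
Private balance = 25.8 - 14.3 = 11.5
Government balance (T - G) = -2.6
CA = 11.5 + (-2.6) = 8.9

8.9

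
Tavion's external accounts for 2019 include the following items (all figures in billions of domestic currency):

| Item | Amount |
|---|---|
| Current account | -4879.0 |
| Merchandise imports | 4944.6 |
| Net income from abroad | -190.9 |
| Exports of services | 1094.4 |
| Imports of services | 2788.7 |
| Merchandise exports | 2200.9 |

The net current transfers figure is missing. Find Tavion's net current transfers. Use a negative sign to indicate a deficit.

Current account = goods balance + services balance + net primary income + net secondary income
Sum of the known components = -4628.9
Net current transfers = CA - (known components) = -4879.0 - (-4628.9) = -250.1

-250.1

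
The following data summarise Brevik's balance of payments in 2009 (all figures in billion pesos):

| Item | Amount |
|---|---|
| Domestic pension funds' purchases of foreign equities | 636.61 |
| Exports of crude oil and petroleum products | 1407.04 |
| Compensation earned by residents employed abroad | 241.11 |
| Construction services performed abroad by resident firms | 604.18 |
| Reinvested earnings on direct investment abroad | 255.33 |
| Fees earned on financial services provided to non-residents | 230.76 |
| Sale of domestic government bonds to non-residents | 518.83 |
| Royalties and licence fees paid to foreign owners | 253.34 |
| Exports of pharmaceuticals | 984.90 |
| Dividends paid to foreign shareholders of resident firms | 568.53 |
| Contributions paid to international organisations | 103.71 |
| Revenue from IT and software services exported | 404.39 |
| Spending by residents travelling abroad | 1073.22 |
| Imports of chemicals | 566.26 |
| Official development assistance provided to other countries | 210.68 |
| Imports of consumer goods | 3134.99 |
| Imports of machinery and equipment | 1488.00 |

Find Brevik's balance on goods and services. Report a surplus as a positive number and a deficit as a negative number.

-2884.54

Goods: -566.26 - 3134.99 + 984.90 - 1488.00 + 1407.04 = -2797.31
Services: 604.18 - 1073.22 + 404.39 + 230.76 - 253.34 = -87.23
Trade balance = -2797.31 + (-87.23) = -2884.54
(Excluded from the trade balance — financial account: domestic pension funds' purchases of foreign equities 636.61, sale of domestic government bonds to non-residents 518.83; primary income: compensation earned by residents employed abroad 241.11, reinvested earnings on direct investment abroad 255.33, dividends paid to foreign shareholders of resident firms 568.53; secondary income: contributions paid to international organisations 103.71, official development assistance provided to other countries 210.68.)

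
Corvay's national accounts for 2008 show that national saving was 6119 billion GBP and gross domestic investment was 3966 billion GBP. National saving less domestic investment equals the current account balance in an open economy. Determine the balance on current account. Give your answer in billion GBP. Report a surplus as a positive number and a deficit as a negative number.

CA = S - I = 6119 - 3966 = 2153

2153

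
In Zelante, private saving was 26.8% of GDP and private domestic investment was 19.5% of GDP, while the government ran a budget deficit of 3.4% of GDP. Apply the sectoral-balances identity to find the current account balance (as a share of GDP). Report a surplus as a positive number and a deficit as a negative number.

3.9

By the sectoral-balances identity, CA = (S_private - I) + (T - G).
Private balance = 26.8 - 19.5 = 7.3
Government balance (T - G) = -3.4
CA = 7.3 + (-3.4) = 3.9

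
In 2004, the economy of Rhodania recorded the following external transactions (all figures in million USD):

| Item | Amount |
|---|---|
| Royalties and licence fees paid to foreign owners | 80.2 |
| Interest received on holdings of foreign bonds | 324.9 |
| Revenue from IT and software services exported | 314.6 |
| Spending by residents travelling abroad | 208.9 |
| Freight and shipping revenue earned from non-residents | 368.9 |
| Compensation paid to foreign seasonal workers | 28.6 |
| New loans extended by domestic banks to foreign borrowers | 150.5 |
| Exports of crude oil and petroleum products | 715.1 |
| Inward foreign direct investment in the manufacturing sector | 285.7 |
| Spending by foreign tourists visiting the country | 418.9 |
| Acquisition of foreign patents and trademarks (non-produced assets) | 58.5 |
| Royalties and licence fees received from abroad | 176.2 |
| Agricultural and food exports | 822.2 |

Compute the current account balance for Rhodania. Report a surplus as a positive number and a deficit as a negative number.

Goods: 715.1 + 822.2 = 1537.3
Services: 176.2 + 314.6 + 418.9 - 80.2 + 368.9 - 208.9 = 989.5
Primary income: 324.9 - 28.6 = 296.3
Current account = 1537.3 + 989.5 + 296.3 = 2823.1
(Excluded from the current account — financial account: new loans extended by domestic banks to foreign borrowers 150.5, inward foreign direct investment in the manufacturing sector 285.7; capital account: acquisition of foreign patents and trademarks (non-produced assets) 58.5.)

2823.1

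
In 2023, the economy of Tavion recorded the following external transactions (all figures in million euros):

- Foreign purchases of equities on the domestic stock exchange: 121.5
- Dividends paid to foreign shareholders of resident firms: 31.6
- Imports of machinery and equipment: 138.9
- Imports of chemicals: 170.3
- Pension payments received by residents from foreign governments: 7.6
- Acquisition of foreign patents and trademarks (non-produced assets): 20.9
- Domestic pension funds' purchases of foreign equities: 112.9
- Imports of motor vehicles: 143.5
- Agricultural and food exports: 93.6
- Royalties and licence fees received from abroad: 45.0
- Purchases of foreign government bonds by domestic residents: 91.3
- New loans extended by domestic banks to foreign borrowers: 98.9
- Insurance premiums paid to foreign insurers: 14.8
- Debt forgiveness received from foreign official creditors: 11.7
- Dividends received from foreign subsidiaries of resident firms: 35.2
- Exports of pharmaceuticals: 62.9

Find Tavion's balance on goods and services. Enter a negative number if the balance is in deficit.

-266.0

Goods: -143.5 + 62.9 - 170.3 - 138.9 + 93.6 = -296.2
Services: 45.0 - 14.8 = 30.2
Trade balance = -296.2 + 30.2 = -266.0
(Excluded from the trade balance — financial account: foreign purchases of equities on the domestic stock exchange 121.5, domestic pension funds' purchases of foreign equities 112.9, purchases of foreign government bonds by domestic residents 91.3, new loans extended by domestic banks to foreign borrowers 98.9; primary income: dividends paid to foreign shareholders of resident firms 31.6, dividends received from foreign subsidiaries of resident firms 35.2; secondary income: pension payments received by residents from foreign governments 7.6; capital account: acquisition of foreign patents and trademarks (non-produced assets) 20.9, debt forgiveness received from foreign official creditors 11.7.)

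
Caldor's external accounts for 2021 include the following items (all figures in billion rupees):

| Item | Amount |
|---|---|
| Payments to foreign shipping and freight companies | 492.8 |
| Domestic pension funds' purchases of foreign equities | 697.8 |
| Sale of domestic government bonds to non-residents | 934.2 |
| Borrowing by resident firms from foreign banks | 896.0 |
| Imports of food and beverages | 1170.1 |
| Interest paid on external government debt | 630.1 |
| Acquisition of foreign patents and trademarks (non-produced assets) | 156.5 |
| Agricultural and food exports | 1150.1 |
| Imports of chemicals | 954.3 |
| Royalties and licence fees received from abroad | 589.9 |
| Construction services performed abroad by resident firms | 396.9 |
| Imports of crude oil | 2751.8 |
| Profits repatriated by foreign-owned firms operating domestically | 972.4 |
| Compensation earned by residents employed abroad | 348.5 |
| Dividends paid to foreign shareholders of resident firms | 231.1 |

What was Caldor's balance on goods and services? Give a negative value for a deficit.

-3232.1

Goods: 1150.1 - 2751.8 - 1170.1 - 954.3 = -3726.1
Services: -492.8 + 396.9 + 589.9 = 494.0
Trade balance = -3726.1 + 494.0 = -3232.1
(Excluded from the trade balance — financial account: domestic pension funds' purchases of foreign equities 697.8, sale of domestic government bonds to non-residents 934.2, borrowing by resident firms from foreign banks 896.0; primary income: interest paid on external government debt 630.1, profits repatriated by foreign-owned firms operating domestically 972.4, compensation earned by residents employed abroad 348.5, dividends paid to foreign shareholders of resident firms 231.1; capital account: acquisition of foreign patents and trademarks (non-produced assets) 156.5.)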